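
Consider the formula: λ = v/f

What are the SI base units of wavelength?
Units of each symbol in λ = v/f:
  v (wave speed): m/s
  f (frequency): 1/s  → in the denominator, contributes s

Multiplying the contributions: [m/s] · [s]
Adding exponents of each base unit: m: 1
SI base units of wavelength: m

Answer: m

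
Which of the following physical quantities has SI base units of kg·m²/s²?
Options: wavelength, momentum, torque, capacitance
Checking the SI base units of each option:
  wavelength (λ = v/f): m  ✗
  momentum (p = mv): kg·m/s  ✗
  torque (τ = Fr): kg·m²/s²  ✓ matches
  capacitance (C = Q/V): s⁴·A²/(kg·m²)  ✗

Only torque has units kg·m²/s².

Answer: torque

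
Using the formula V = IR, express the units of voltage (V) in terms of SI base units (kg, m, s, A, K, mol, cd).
Units of each symbol in V = IR:
  I (current): A
  R (resistance, in ohms): kg·m²/(s³·A²)

Multiplying the contributions: [A] · [kg·m²/(s³·A²)]
Adding exponents of each base unit: kg: 1, m: 2, s: -3, A: -1
SI base units of voltage: kg·m²/(s³·A)

Answer: kg·m²/(s³·A)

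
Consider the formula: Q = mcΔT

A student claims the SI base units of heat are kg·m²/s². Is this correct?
Units of each symbol in Q = mcΔT:
  m (mass): kg
  c (specific heat capacity, in J/(kg·K)): m²/(s²·K)
  ΔT (temperature change): K

Multiplying the contributions: [kg] · [m²/(s²·K)] · [K]
Adding exponents of each base unit: kg: 1, m: 2, s: -2
SI base units of heat: kg·m²/s²

The claimed units kg·m²/s² match the derived units, so the claim is correct.

Answer: Yes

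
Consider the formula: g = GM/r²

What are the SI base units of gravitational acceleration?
Units of each symbol in g = GM/r²:
  G (gravitational constant): m³/(kg·s²)
  M (mass): kg
  r (distance): m  → to the power 2 in the denominator, contributes 1/m²

Multiplying the contributions: [m³/(kg·s²)] · [kg] · [1/m²]
Adding exponents of each base unit: m: 1, s: -2
SI base units of gravitational acceleration: m/s²

Answer: m/s²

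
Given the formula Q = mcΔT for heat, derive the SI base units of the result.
Units of each symbol in Q = mcΔT:
  m (mass): kg
  c (specific heat capacity, in J/(kg·K)): m²/(s²·K)
  ΔT (temperature change): K

Multiplying the contributions: [kg] · [m²/(s²·K)] · [K]
Adding exponents of each base unit: kg: 1, m: 2, s: -2
SI base units of heat: kg·m²/s²

Answer: kg·m²/s²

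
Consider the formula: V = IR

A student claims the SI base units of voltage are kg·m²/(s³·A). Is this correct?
Units of each symbol in V = IR:
  I (current): A
  R (resistance, in ohms): kg·m²/(s³·A²)

Multiplying the contributions: [A] · [kg·m²/(s³·A²)]
Adding exponents of each base unit: kg: 1, m: 2, s: -3, A: -1
SI base units of voltage: kg·m²/(s³·A)

The claimed units kg·m²/(s³·A) match the derived units, so the claim is correct.

Answer: Yes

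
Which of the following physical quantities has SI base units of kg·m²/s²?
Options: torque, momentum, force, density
Checking the SI base units of each option:
  torque (τ = Fr): kg·m²/s²  ✓ matches
  momentum (p = mv): kg·m/s  ✗
  force (F = ma): kg·m/s²  ✗
  density (ρ = m/V): kg/m³  ✗

Only torque has units kg·m²/s².

Answer: torque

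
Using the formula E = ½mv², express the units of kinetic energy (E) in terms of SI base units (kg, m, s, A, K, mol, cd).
Units of each symbol in E = ½mv²:
  m (mass): kg
  v (speed): m/s  → to the power 2, contributes m²/s²
  The factor ½ is dimensionless.

Multiplying the contributions: [kg] · [m²/s²]
Adding exponents of each base unit: kg: 1, m: 2, s: -2
SI base units of kinetic energy: kg·m²/s²

Answer: kg·m²/s²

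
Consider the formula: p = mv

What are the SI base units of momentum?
Units of each symbol in p = mv:
  m (mass): kg
  v (velocity): m/s

Multiplying the contributions: [kg] · [m/s]
Adding exponents of each base unit: kg: 1, m: 1, s: -1
SI base units of momentum: kg·m/s

Answer: kg·m/s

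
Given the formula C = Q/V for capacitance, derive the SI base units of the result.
Units of each symbol in C = Q/V:
  Q (charge, in coulombs): s·A
  V (voltage, in volts): kg·m²/(s³·A)  → in the denominator, contributes s³·A/(kg·m²)

Multiplying the contributions: [s·A] · [s³·A/(kg·m²)]
Adding exponents of each base unit: kg: -1, m: -2, s: 4, A: 2
SI base units of capacitance: s⁴·A²/(kg·m²)

Answer: s⁴·A²/(kg·m²)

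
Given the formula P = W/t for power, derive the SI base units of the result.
Units of each symbol in P = W/t:
  W (work): kg·m²/s²
  t (time): s  → in the denominator, contributes 1/s

Multiplying the contributions: [kg·m²/s²] · [1/s]
Adding exponents of each base unit: kg: 1, m: 2, s: -3
SI base units of power: kg·m²/s³

Answer: kg·m²/s³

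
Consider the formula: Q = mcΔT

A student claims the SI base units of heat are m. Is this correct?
Units of each symbol in Q = mcΔT:
  m (mass): kg
  c (specific heat capacity, in J/(kg·K)): m²/(s²·K)
  ΔT (temperature change): K

Multiplying the contributions: [kg] · [m²/(s²·K)] · [K]
Adding exponents of each base unit: kg: 1, m: 2, s: -2
SI base units of heat: kg·m²/s²

The claimed units m (exponents m: 1) do not match the derived units kg·m²/s² (exponents kg: 1, m: 2, s: -2), so the claim is incorrect.

Answer: No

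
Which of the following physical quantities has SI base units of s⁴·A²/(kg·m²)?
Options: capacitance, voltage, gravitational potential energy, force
Checking the SI base units of each option:
  capacitance (C = Q/V): s⁴·A²/(kg·m²)  ✓ matches
  voltage (V = IR): kg·m²/(s³·A)  ✗
  gravitational potential energy (U = -GMm/r): kg·m²/s²  ✗
  force (F = ma): kg·m/s²  ✗

Only capacitance has units s⁴·A²/(kg·m²).

Answer: capacitance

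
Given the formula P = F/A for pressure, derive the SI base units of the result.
Units of each symbol in P = F/A:
  F (force): kg·m/s²
  A (area): m²  → in the denominator, contributes 1/m²

Multiplying the contributions: [kg·m/s²] · [1/m²]
Adding exponents of each base unit: kg: 1, m: -1, s: -2
SI base units of pressure: kg/(m·s²)

Answer: kg/(m·s²)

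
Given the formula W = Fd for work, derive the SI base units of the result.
Units of each symbol in W = Fd:
  F (force): kg·m/s²
  d (displacement): m

Multiplying the contributions: [kg·m/s²] · [m]
Adding exponents of each base unit: kg: 1, m: 2, s: -2
SI base units of work: kg·m²/s²

Answer: kg·m²/s²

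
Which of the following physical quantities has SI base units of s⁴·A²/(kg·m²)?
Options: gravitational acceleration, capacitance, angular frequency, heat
Checking the SI base units of each option:
  gravitational acceleration (g = GM/r²): m/s²  ✗
  capacitance (C = Q/V): s⁴·A²/(kg·m²)  ✓ matches
  angular frequency (ω = 2πf): 1/s  ✗
  heat (Q = mcΔT): kg·m²/s²  ✗

Only capacitance has units s⁴·A²/(kg·m²).

Answer: capacitance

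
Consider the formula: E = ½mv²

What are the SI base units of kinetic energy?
Units of each symbol in E = ½mv²:
  m (mass): kg
  v (speed): m/s  → to the power 2, contributes m²/s²
  The factor ½ is dimensionless.

Multiplying the contributions: [kg] · [m²/s²]
Adding exponents of each base unit: kg: 1, m: 2, s: -2
SI base units of kinetic energy: kg·m²/s²

Answer: kg·m²/s²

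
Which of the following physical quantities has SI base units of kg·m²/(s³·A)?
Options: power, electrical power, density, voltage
Checking the SI base units of each option:
  power (P = W/t): kg·m²/s³  ✗
  electrical power (P = IV): kg·m²/s³  ✗
  density (ρ = m/V): kg/m³  ✗
  voltage (V = IR): kg·m²/(s³·A)  ✓ matches

Only voltage has units kg·m²/(s³·A).

Answer: voltage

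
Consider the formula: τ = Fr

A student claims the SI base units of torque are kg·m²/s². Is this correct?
Units of each symbol in τ = Fr:
  F (force): kg·m/s²
  r (lever arm): m

Multiplying the contributions: [kg·m/s²] · [m]
Adding exponents of each base unit: kg: 1, m: 2, s: -2
SI base units of torque: kg·m²/s²

The claimed units kg·m²/s² match the derived units, so the claim is correct.

Answer: Yes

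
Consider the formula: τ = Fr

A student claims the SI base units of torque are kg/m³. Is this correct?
Units of each symbol in τ = Fr:
  F (force): kg·m/s²
  r (lever arm): m

Multiplying the contributions: [kg·m/s²] · [m]
Adding exponents of each base unit: kg: 1, m: 2, s: -2
SI base units of torque: kg·m²/s²

The claimed units kg/m³ (exponents kg: 1, m: -3) do not match the derived units kg·m²/s² (exponents kg: 1, m: 2, s: -2), so the claim is incorrect.

Answer: No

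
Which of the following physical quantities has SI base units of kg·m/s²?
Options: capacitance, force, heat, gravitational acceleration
Checking the SI base units of each option:
  capacitance (C = Q/V): s⁴·A²/(kg·m²)  ✗
  force (F = ma): kg·m/s²  ✓ matches
  heat (Q = mcΔT): kg·m²/s²  ✗
  gravitational acceleration (g = GM/r²): m/s²  ✗

Only force has units kg·m/s².

Answer: force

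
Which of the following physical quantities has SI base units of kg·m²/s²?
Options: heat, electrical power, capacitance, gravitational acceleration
Checking the SI base units of each option:
  heat (Q = mcΔT): kg·m²/s²  ✓ matches
  electrical power (P = IV): kg·m²/s³  ✗
  capacitance (C = Q/V): s⁴·A²/(kg·m²)  ✗
  gravitational acceleration (g = GM/r²): m/s²  ✗

Only heat has units kg·m²/s².

Answer: heat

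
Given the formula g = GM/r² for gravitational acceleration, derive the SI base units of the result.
Units of each symbol in g = GM/r²:
  G (gravitational constant): m³/(kg·s²)
  M (mass): kg
  r (distance): m  → to the power 2 in the denominator, contributes 1/m²

Multiplying the contributions: [m³/(kg·s²)] · [kg] · [1/m²]
Adding exponents of each base unit: m: 1, s: -2
SI base units of gravitational acceleration: m/s²

Answer: m/s²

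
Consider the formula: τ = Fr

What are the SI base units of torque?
Units of each symbol in τ = Fr:
  F (force): kg·m/s²
  r (lever arm): m

Multiplying the contributions: [kg·m/s²] · [m]
Adding exponents of each base unit: kg: 1, m: 2, s: -2
SI base units of torque: kg·m²/s²

Answer: kg·m²/s²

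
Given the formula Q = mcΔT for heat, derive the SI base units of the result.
Units of each symbol in Q = mcΔT:
  m (mass): kg
  c (specific heat capacity, in J/(kg·K)): m²/(s²·K)
  ΔT (temperature change): K

Multiplying the contributions: [kg] · [m²/(s²·K)] · [K]
Adding exponents of each base unit: kg: 1, m: 2, s: -2
SI base units of heat: kg·m²/s²

Answer: kg·m²/s²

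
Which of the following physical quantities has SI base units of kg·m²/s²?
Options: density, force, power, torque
Checking the SI base units of each option:
  density (ρ = m/V): kg/m³  ✗
  force (F = ma): kg·m/s²  ✗
  power (P = W/t): kg·m²/s³  ✗
  torque (τ = Fr): kg·m²/s²  ✓ matches

Only torque has units kg·m²/s².

Answer: torque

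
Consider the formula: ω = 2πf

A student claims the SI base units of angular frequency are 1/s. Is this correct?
Units of each symbol in ω = 2πf:
  f (frequency): 1/s
  The factor 2π is dimensionless.

Multiplying the contributions: [1/s]
Adding exponents of each base unit: s: -1
SI base units of angular frequency: 1/s

The claimed units 1/s match the derived units, so the claim is correct.

Answer: Yes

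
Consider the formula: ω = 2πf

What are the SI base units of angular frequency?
Units of each symbol in ω = 2πf:
  f (frequency): 1/s
  The factor 2π is dimensionless.

Multiplying the contributions: [1/s]
Adding exponents of each base unit: s: -1
SI base units of angular frequency: 1/s

Answer: 1/s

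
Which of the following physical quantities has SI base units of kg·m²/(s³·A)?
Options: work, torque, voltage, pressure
Checking the SI base units of each option:
  work (W = Fd): kg·m²/s²  ✗
  torque (τ = Fr): kg·m²/s²  ✗
  voltage (V = IR): kg·m²/(s³·A)  ✓ matches
  pressure (P = F/A): kg/(m·s²)  ✗

Only voltage has units kg·m²/(s³·A).

Answer: voltage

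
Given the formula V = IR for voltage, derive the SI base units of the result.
Units of each symbol in V = IR:
  I (current): A
  R (resistance, in ohms): kg·m²/(s³·A²)

Multiplying the contributions: [A] · [kg·m²/(s³·A²)]
Adding exponents of each base unit: kg: 1, m: 2, s: -3, A: -1
SI base units of voltage: kg·m²/(s³·A)

Answer: kg·m²/(s³·A)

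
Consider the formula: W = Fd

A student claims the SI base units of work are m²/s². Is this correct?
Units of each symbol in W = Fd:
  F (force): kg·m/s²
  d (displacement): m

Multiplying the contributions: [kg·m/s²] · [m]
Adding exponents of each base unit: kg: 1, m: 2, s: -2
SI base units of work: kg·m²/s²

The claimed units m²/s² (exponents m: 2, s: -2) do not match the derived units kg·m²/s² (exponents kg: 1, m: 2, s: -2), so the claim is incorrect.

Answer: No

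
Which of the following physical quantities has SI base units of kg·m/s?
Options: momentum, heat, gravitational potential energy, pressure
Checking the SI base units of each option:
  momentum (p = mv): kg·m/s  ✓ matches
  heat (Q = mcΔT): kg·m²/s²  ✗
  gravitational potential energy (U = -GMm/r): kg·m²/s²  ✗
  pressure (P = F/A): kg/(m·s²)  ✗

Only momentum has units kg·m/s.

Answer: momentum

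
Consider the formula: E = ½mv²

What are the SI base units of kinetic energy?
Units of each symbol in E = ½mv²:
  m (mass): kg
  v (speed): m/s  → to the power 2, contributes m²/s²
  The factor ½ is dimensionless.

Multiplying the contributions: [kg] · [m²/s²]
Adding exponents of each base unit: kg: 1, m: 2, s: -2
SI base units of kinetic energy: kg·m²/s²

Answer: kg·m²/s²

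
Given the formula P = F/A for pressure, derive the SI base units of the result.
Units of each symbol in P = F/A:
  F (force): kg·m/s²
  A (area): m²  → in the denominator, contributes 1/m²

Multiplying the contributions: [kg·m/s²] · [1/m²]
Adding exponents of each base unit: kg: 1, m: -1, s: -2
SI base units of pressure: kg/(m·s²)

Answer: kg/(m·s²)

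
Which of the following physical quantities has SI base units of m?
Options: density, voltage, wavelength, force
Checking the SI base units of each option:
  density (ρ = m/V): kg/m³  ✗
  voltage (V = IR): kg·m²/(s³·A)  ✗
  wavelength (λ = v/f): m  ✓ matches
  force (F = ma): kg·m/s²  ✗

Only wavelength has units m.

Answer: wavelength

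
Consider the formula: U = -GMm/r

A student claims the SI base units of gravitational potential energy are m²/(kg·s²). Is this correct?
Units of each symbol in U = -GMm/r:
  G (gravitational constant): m³/(kg·s²)
  M (mass): kg
  m (mass): kg
  r (distance): m  → in the denominator, contributes 1/m
  The minus sign does not affect the units.

Multiplying the contributions: [m³/(kg·s²)] · [kg] · [kg] · [1/m]
Adding exponents of each base unit: kg: 1, m: 2, s: -2
SI base units of gravitational potential energy: kg·m²/s²

The claimed units m²/(kg·s²) (exponents kg: -1, m: 2, s: -2) do not match the derived units kg·m²/s² (exponents kg: 1, m: 2, s: -2), so the claim is incorrect.

Answer: No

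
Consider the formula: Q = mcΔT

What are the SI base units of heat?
Units of each symbol in Q = mcΔT:
  m (mass): kg
  c (specific heat capacity, in J/(kg·K)): m²/(s²·K)
  ΔT (temperature change): K

Multiplying the contributions: [kg] · [m²/(s²·K)] · [K]
Adding exponents of each base unit: kg: 1, m: 2, s: -2
SI base units of heat: kg·m²/s²

Answer: kg·m²/s²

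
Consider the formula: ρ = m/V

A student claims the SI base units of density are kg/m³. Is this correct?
Units of each symbol in ρ = m/V:
  m (mass): kg
  V (volume): m³  → in the denominator, contributes 1/m³

Multiplying the contributions: [kg] · [1/m³]
Adding exponents of each base unit: kg: 1, m: -3
SI base units of density: kg/m³

The claimed units kg/m³ match the derived units, so the claim is correct.

Answer: Yes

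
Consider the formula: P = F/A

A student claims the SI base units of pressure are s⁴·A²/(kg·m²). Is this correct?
Units of each symbol in P = F/A:
  F (force): kg·m/s²
  A (area): m²  → in the denominator, contributes 1/m²

Multiplying the contributions: [kg·m/s²] · [1/m²]
Adding exponents of each base unit: kg: 1, m: -1, s: -2
SI base units of pressure: kg/(m·s²)

The claimed units s⁴·A²/(kg·m²) (exponents kg: -1, m: -2, s: 4, A: 2) do not match the derived units kg/(m·s²) (exponents kg: 1, m: -1, s: -2), so the claim is incorrect.

Answer: No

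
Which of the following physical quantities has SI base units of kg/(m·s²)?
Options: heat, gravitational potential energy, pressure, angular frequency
Checking the SI base units of each option:
  heat (Q = mcΔT): kg·m²/s²  ✗
  gravitational potential energy (U = -GMm/r): kg·m²/s²  ✗
  pressure (P = F/A): kg/(m·s²)  ✓ matches
  angular frequency (ω = 2πf): 1/s  ✗

Only pressure has units kg/(m·s²).

Answer: pressure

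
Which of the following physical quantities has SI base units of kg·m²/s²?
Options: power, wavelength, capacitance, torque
Checking the SI base units of each option:
  power (P = W/t): kg·m²/s³  ✗
  wavelength (λ = v/f): m  ✗
  capacitance (C = Q/V): s⁴·A²/(kg·m²)  ✗
  torque (τ = Fr): kg·m²/s²  ✓ matches

Only torque has units kg·m²/s².

Answer: torque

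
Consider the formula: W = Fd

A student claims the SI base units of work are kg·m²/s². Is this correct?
Units of each symbol in W = Fd:
  F (force): kg·m/s²
  d (displacement): m

Multiplying the contributions: [kg·m/s²] · [m]
Adding exponents of each base unit: kg: 1, m: 2, s: -2
SI base units of work: kg·m²/s²

The claimed units kg·m²/s² match the derived units, so the claim is correct.

Answer: Yes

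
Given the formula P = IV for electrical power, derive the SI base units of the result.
Units of each symbol in P = IV:
  I (current): A
  V (voltage, in volts): kg·m²/(s³·A)

Multiplying the contributions: [A] · [kg·m²/(s³·A)]
Adding exponents of each base unit: kg: 1, m: 2, s: -3
SI base units of electrical power: kg·m²/s³

Answer: kg·m²/s³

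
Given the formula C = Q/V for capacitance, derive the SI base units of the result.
Units of each symbol in C = Q/V:
  Q (charge, in coulombs): s·A
  V (voltage, in volts): kg·m²/(s³·A)  → in the denominator, contributes s³·A/(kg·m²)

Multiplying the contributions: [s·A] · [s³·A/(kg·m²)]
Adding exponents of each base unit: kg: -1, m: -2, s: 4, A: 2
SI base units of capacitance: s⁴·A²/(kg·m²)

Answer: s⁴·A²/(kg·m²)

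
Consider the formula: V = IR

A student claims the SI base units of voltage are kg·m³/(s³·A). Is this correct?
Units of each symbol in V = IR:
  I (current): A
  R (resistance, in ohms): kg·m²/(s³·A²)

Multiplying the contributions: [A] · [kg·m²/(s³·A²)]
Adding exponents of each base unit: kg: 1, m: 2, s: -3, A: -1
SI base units of voltage: kg·m²/(s³·A)

The claimed units kg·m³/(s³·A) (exponents kg: 1, m: 3, s: -3, A: -1) do not match the derived units kg·m²/(s³·A) (exponents kg: 1, m: 2, s: -3, A: -1), so the claim is incorrect.

Answer: No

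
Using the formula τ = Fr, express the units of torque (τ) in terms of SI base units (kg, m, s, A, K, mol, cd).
Units of each symbol in τ = Fr:
  F (force): kg·m/s²
  r (lever arm): m

Multiplying the contributions: [kg·m/s²] · [m]
Adding exponents of each base unit: kg: 1, m: 2, s: -2
SI base units of torque: kg·m²/s²

Answer: kg·m²/s²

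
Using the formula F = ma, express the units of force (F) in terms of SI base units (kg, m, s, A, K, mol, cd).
Units of each symbol in F = ma:
  m (mass): kg
  a (acceleration): m/s²

Multiplying the contributions: [kg] · [m/s²]
Adding exponents of each base unit: kg: 1, m: 1, s: -2
SI base units of force: kg·m/s²

Answer: kg·m/s²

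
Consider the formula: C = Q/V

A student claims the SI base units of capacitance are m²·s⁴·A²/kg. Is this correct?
Units of each symbol in C = Q/V:
  Q (charge, in coulombs): s·A
  V (voltage, in volts): kg·m²/(s³·A)  → in the denominator, contributes s³·A/(kg·m²)

Multiplying the contributions: [s·A] · [s³·A/(kg·m²)]
Adding exponents of each base unit: kg: -1, m: -2, s: 4, A: 2
SI base units of capacitance: s⁴·A²/(kg·m²)

The claimed units m²·s⁴·A²/kg (exponents kg: -1, m: 2, s: 4, A: 2) do not match the derived units s⁴·A²/(kg·m²) (exponents kg: -1, m: -2, s: 4, A: 2), so the claim is incorrect.

Answer: No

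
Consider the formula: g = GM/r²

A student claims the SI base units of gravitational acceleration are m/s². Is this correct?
Units of each symbol in g = GM/r²:
  G (gravitational constant): m³/(kg·s²)
  M (mass): kg
  r (distance): m  → to the power 2 in the denominator, contributes 1/m²

Multiplying the contributions: [m³/(kg·s²)] · [kg] · [1/m²]
Adding exponents of each base unit: m: 1, s: -2
SI base units of gravitational acceleration: m/s²

The claimed units m/s² match the derived units, so the claim is correct.

Answer: Yes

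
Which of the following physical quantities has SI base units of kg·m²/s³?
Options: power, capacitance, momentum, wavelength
Checking the SI base units of each option:
  power (P = W/t): kg·m²/s³  ✓ matches
  capacitance (C = Q/V): s⁴·A²/(kg·m²)  ✗
  momentum (p = mv): kg·m/s  ✗
  wavelength (λ = v/f): m  ✗

Only power has units kg·m²/s³.

Answer: power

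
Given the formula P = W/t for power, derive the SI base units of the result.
Units of each symbol in P = W/t:
  W (work): kg·m²/s²
  t (time): s  → in the denominator, contributes 1/s

Multiplying the contributions: [kg·m²/s²] · [1/s]
Adding exponents of each base unit: kg: 1, m: 2, s: -3
SI base units of power: kg·m²/s³

Answer: kg·m²/s³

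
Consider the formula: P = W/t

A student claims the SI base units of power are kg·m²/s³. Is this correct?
Units of each symbol in P = W/t:
  W (work): kg·m²/s²
  t (time): s  → in the denominator, contributes 1/s

Multiplying the contributions: [kg·m²/s²] · [1/s]
Adding exponents of each base unit: kg: 1, m: 2, s: -3
SI base units of power: kg·m²/s³

The claimed units kg·m²/s³ match the derived units, so the claim is correct.

Answer: Yes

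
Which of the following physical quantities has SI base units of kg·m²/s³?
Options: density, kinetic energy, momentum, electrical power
Checking the SI base units of each option:
  density (ρ = m/V): kg/m³  ✗
  kinetic energy (E = ½mv²): kg·m²/s²  ✗
  momentum (p = mv): kg·m/s  ✗
  electrical power (P = IV): kg·m²/s³  ✓ matches

Only electrical power has units kg·m²/s³.

Answer: electrical power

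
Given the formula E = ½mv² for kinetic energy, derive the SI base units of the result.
Units of each symbol in E = ½mv²:
  m (mass): kg
  v (speed): m/s  → to the power 2, contributes m²/s²
  The factor ½ is dimensionless.

Multiplying the contributions: [kg] · [m²/s²]
Adding exponents of each base unit: kg: 1, m: 2, s: -2
SI base units of kinetic energy: kg·m²/s²

Answer: kg·m²/s²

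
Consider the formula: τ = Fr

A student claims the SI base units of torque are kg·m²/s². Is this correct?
Units of each symbol in τ = Fr:
  F (force): kg·m/s²
  r (lever arm): m

Multiplying the contributions: [kg·m/s²] · [m]
Adding exponents of each base unit: kg: 1, m: 2, s: -2
SI base units of torque: kg·m²/s²

The claimed units kg·m²/s² match the derived units, so the claim is correct.

Answer: Yes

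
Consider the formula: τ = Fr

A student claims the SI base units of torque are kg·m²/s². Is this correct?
Units of each symbol in τ = Fr:
  F (force): kg·m/s²
  r (lever arm): m

Multiplying the contributions: [kg·m/s²] · [m]
Adding exponents of each base unit: kg: 1, m: 2, s: -2
SI base units of torque: kg·m²/s²

The claimed units kg·m²/s² match the derived units, so the claim is correct.

Answer: Yes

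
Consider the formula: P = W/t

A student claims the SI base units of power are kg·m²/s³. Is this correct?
Units of each symbol in P = W/t:
  W (work): kg·m²/s²
  t (time): s  → in the denominator, contributes 1/s

Multiplying the contributions: [kg·m²/s²] · [1/s]
Adding exponents of each base unit: kg: 1, m: 2, s: -3
SI base units of power: kg·m²/s³

The claimed units kg·m²/s³ match the derived units, so the claim is correct.

Answer: Yes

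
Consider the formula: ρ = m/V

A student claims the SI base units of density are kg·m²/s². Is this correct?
Units of each symbol in ρ = m/V:
  m (mass): kg
  V (volume): m³  → in the denominator, contributes 1/m³

Multiplying the contributions: [kg] · [1/m³]
Adding exponents of each base unit: kg: 1, m: -3
SI base units of density: kg/m³

The claimed units kg·m²/s² (exponents kg: 1, m: 2, s: -2) do not match the derived units kg/m³ (exponents kg: 1, m: -3), so the claim is incorrect.

Answer: No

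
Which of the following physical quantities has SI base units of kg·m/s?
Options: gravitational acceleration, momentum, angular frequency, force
Checking the SI base units of each option:
  gravitational acceleration (g = GM/r²): m/s²  ✗
  momentum (p = mv): kg·m/s  ✓ matches
  angular frequency (ω = 2πf): 1/s  ✗
  force (F = ma): kg·m/s²  ✗

Only momentum has units kg·m/s.

Answer: momentum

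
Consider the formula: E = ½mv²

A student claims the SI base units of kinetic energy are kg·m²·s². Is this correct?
Units of each symbol in E = ½mv²:
  m (mass): kg
  v (speed): m/s  → to the power 2, contributes m²/s²
  The factor ½ is dimensionless.

Multiplying the contributions: [kg] · [m²/s²]
Adding exponents of each base unit: kg: 1, m: 2, s: -2
SI base units of kinetic energy: kg·m²/s²

The claimed units kg·m²·s² (exponents kg: 1, m: 2, s: 2) do not match the derived units kg·m²/s² (exponents kg: 1, m: 2, s: -2), so the claim is incorrect.

Answer: No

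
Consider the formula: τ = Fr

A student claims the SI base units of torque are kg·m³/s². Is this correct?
Units of each symbol in τ = Fr:
  F (force): kg·m/s²
  r (lever arm): m

Multiplying the contributions: [kg·m/s²] · [m]
Adding exponents of each base unit: kg: 1, m: 2, s: -2
SI base units of torque: kg·m²/s²

The claimed units kg·m³/s² (exponents kg: 1, m: 3, s: -2) do not match the derived units kg·m²/s² (exponents kg: 1, m: 2, s: -2), so the claim is incorrect.

Answer: No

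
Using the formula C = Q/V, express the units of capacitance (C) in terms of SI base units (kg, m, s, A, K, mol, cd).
Units of each symbol in C = Q/V:
  Q (charge, in coulombs): s·A
  V (voltage, in volts): kg·m²/(s³·A)  → in the denominator, contributes s³·A/(kg·m²)

Multiplying the contributions: [s·A] · [s³·A/(kg·m²)]
Adding exponents of each base unit: kg: -1, m: -2, s: 4, A: 2
SI base units of capacitance: s⁴·A²/(kg·m²)

Answer: s⁴·A²/(kg·m²)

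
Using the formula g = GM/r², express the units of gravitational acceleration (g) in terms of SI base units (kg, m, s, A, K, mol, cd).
Units of each symbol in g = GM/r²:
  G (gravitational constant): m³/(kg·s²)
  M (mass): kg
  r (distance): m  → to the power 2 in the denominator, contributes 1/m²

Multiplying the contributions: [m³/(kg·s²)] · [kg] · [1/m²]
Adding exponents of each base unit: m: 1, s: -2
SI base units of gravitational acceleration: m/s²

Answer: m/s²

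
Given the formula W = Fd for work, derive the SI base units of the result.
Units of each symbol in W = Fd:
  F (force): kg·m/s²
  d (displacement): m

Multiplying the contributions: [kg·m/s²] · [m]
Adding exponents of each base unit: kg: 1, m: 2, s: -2
SI base units of work: kg·m²/s²

Answer: kg·m²/s²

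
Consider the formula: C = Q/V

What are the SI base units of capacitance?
Units of each symbol in C = Q/V:
  Q (charge, in coulombs): s·A
  V (voltage, in volts): kg·m²/(s³·A)  → in the denominator, contributes s³·A/(kg·m²)

Multiplying the contributions: [s·A] · [s³·A/(kg·m²)]
Adding exponents of each base unit: kg: -1, m: -2, s: 4, A: 2
SI base units of capacitance: s⁴·A²/(kg·m²)

Answer: s⁴·A²/(kg·m²)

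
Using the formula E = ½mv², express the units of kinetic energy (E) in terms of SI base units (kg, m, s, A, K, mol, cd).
Units of each symbol in E = ½mv²:
  m (mass): kg
  v (speed): m/s  → to the power 2, contributes m²/s²
  The factor ½ is dimensionless.

Multiplying the contributions: [kg] · [m²/s²]
Adding exponents of each base unit: kg: 1, m: 2, s: -2
SI base units of kinetic energy: kg·m²/s²

Answer: kg·m²/s²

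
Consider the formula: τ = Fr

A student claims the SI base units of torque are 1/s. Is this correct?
Units of each symbol in τ = Fr:
  F (force): kg·m/s²
  r (lever arm): m

Multiplying the contributions: [kg·m/s²] · [m]
Adding exponents of each base unit: kg: 1, m: 2, s: -2
SI base units of torque: kg·m²/s²

The claimed units 1/s (exponents s: -1) do not match the derived units kg·m²/s² (exponents kg: 1, m: 2, s: -2), so the claim is incorrect.

Answer: No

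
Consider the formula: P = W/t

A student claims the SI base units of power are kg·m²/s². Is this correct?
Units of each symbol in P = W/t:
  W (work): kg·m²/s²
  t (time): s  → in the denominator, contributes 1/s

Multiplying the contributions: [kg·m²/s²] · [1/s]
Adding exponents of each base unit: kg: 1, m: 2, s: -3
SI base units of power: kg·m²/s³

The claimed units kg·m²/s² (exponents kg: 1, m: 2, s: -2) do not match the derived units kg·m²/s³ (exponents kg: 1, m: 2, s: -3), so the claim is incorrect.

Answer: No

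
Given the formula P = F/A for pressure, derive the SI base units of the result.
Units of each symbol in P = F/A:
  F (force): kg·m/s²
  A (area): m²  → in the denominator, contributes 1/m²

Multiplying the contributions: [kg·m/s²] · [1/m²]
Adding exponents of each base unit: kg: 1, m: -1, s: -2
SI base units of pressure: kg/(m·s²)

Answer: kg/(m·s²)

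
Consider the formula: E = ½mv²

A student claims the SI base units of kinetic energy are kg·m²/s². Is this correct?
Units of each symbol in E = ½mv²:
  m (mass): kg
  v (speed): m/s  → to the power 2, contributes m²/s²
  The factor ½ is dimensionless.

Multiplying the contributions: [kg] · [m²/s²]
Adding exponents of each base unit: kg: 1, m: 2, s: -2
SI base units of kinetic energy: kg·m²/s²

The claimed units kg·m²/s² match the derived units, so the claim is correct.

Answer: Yes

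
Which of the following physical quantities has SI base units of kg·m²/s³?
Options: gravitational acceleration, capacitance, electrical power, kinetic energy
Checking the SI base units of each option:
  gravitational acceleration (g = GM/r²): m/s²  ✗
  capacitance (C = Q/V): s⁴·A²/(kg·m²)  ✗
  electrical power (P = IV): kg·m²/s³  ✓ matches
  kinetic energy (E = ½mv²): kg·m²/s²  ✗

Only electrical power has units kg·m²/s³.

Answer: electrical power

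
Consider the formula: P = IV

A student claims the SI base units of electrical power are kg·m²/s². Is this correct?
Units of each symbol in P = IV:
  I (current): A
  V (voltage, in volts): kg·m²/(s³·A)

Multiplying the contributions: [A] · [kg·m²/(s³·A)]
Adding exponents of each base unit: kg: 1, m: 2, s: -3
SI base units of electrical power: kg·m²/s³

The claimed units kg·m²/s² (exponents kg: 1, m: 2, s: -2) do not match the derived units kg·m²/s³ (exponents kg: 1, m: 2, s: -3), so the claim is incorrect.

Answer: No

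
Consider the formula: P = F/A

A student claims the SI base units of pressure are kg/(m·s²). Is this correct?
Units of each symbol in P = F/A:
  F (force): kg·m/s²
  A (area): m²  → in the denominator, contributes 1/m²

Multiplying the contributions: [kg·m/s²] · [1/m²]
Adding exponents of each base unit: kg: 1, m: -1, s: -2
SI base units of pressure: kg/(m·s²)

The claimed units kg/(m·s²) match the derived units, so the claim is correct.

Answer: Yes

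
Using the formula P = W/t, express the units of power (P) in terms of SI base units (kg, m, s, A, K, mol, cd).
Units of each symbol in P = W/t:
  W (work): kg·m²/s²
  t (time): s  → in the denominator, contributes 1/s

Multiplying the contributions: [kg·m²/s²] · [1/s]
Adding exponents of each base unit: kg: 1, m: 2, s: -3
SI base units of power: kg·m²/s³

Answer: kg·m²/s³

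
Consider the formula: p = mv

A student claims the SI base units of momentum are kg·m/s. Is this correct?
Units of each symbol in p = mv:
  m (mass): kg
  v (velocity): m/s

Multiplying the contributions: [kg] · [m/s]
Adding exponents of each base unit: kg: 1, m: 1, s: -1
SI base units of momentum: kg·m/s

The claimed units kg·m/s match the derived units, so the claim is correct.

Answer: Yes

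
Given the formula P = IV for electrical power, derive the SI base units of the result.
Units of each symbol in P = IV:
  I (current): A
  V (voltage, in volts): kg·m²/(s³·A)

Multiplying the contributions: [A] · [kg·m²/(s³·A)]
Adding exponents of each base unit: kg: 1, m: 2, s: -3
SI base units of electrical power: kg·m²/s³

Answer: kg·m²/s³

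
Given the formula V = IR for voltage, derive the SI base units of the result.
Units of each symbol in V = IR:
  I (current): A
  R (resistance, in ohms): kg·m²/(s³·A²)

Multiplying the contributions: [A] · [kg·m²/(s³·A²)]
Adding exponents of each base unit: kg: 1, m: 2, s: -3, A: -1
SI base units of voltage: kg·m²/(s³·A)

Answer: kg·m²/(s³·A)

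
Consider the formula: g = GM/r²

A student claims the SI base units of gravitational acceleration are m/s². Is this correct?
Units of each symbol in g = GM/r²:
  G (gravitational constant): m³/(kg·s²)
  M (mass): kg
  r (distance): m  → to the power 2 in the denominator, contributes 1/m²

Multiplying the contributions: [m³/(kg·s²)] · [kg] · [1/m²]
Adding exponents of each base unit: m: 1, s: -2
SI base units of gravitational acceleration: m/s²

The claimed units m/s² match the derived units, so the claim is correct.

Answer: Yes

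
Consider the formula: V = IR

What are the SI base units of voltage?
Units of each symbol in V = IR:
  I (current): A
  R (resistance, in ohms): kg·m²/(s³·A²)

Multiplying the contributions: [A] · [kg·m²/(s³·A²)]
Adding exponents of each base unit: kg: 1, m: 2, s: -3, A: -1
SI base units of voltage: kg·m²/(s³·A)

Answer: kg·m²/(s³·A)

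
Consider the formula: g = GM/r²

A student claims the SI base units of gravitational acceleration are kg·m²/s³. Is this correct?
Units of each symbol in g = GM/r²:
  G (gravitational constant): m³/(kg·s²)
  M (mass): kg
  r (distance): m  → to the power 2 in the denominator, contributes 1/m²

Multiplying the contributions: [m³/(kg·s²)] · [kg] · [1/m²]
Adding exponents of each base unit: m: 1, s: -2
SI base units of gravitational acceleration: m/s²

The claimed units kg·m²/s³ (exponents kg: 1, m: 2, s: -3) do not match the derived units m/s² (exponents m: 1, s: -2), so the claim is incorrect.

Answer: No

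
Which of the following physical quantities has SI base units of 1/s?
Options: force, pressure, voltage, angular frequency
Checking the SI base units of each option:
  force (F = ma): kg·m/s²  ✗
  pressure (P = F/A): kg/(m·s²)  ✗
  voltage (V = IR): kg·m²/(s³·A)  ✗
  angular frequency (ω = 2πf): 1/s  ✓ matches

Only angular frequency has units 1/s.

Answer: angular frequency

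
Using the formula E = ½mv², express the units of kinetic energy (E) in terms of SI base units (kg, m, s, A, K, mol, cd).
Units of each symbol in E = ½mv²:
  m (mass): kg
  v (speed): m/s  → to the power 2, contributes m²/s²
  The factor ½ is dimensionless.

Multiplying the contributions: [kg] · [m²/s²]
Adding exponents of each base unit: kg: 1, m: 2, s: -2
SI base units of kinetic energy: kg·m²/s²

Answer: kg·m²/s²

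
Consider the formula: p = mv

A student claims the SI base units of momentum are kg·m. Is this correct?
Units of each symbol in p = mv:
  m (mass): kg
  v (velocity): m/s

Multiplying the contributions: [kg] · [m/s]
Adding exponents of each base unit: kg: 1, m: 1, s: -1
SI base units of momentum: kg·m/s

The claimed units kg·m (exponents kg: 1, m: 1) do not match the derived units kg·m/s (exponents kg: 1, m: 1, s: -1), so the claim is incorrect.

Answer: No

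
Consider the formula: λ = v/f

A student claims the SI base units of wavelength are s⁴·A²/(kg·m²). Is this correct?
Units of each symbol in λ = v/f:
  v (wave speed): m/s
  f (frequency): 1/s  → in the denominator, contributes s

Multiplying the contributions: [m/s] · [s]
Adding exponents of each base unit: m: 1
SI base units of wavelength: m

The claimed units s⁴·A²/(kg·m²) (exponents kg: -1, m: -2, s: 4, A: 2) do not match the derived units m (exponents m: 1), so the claim is incorrect.

Answer: No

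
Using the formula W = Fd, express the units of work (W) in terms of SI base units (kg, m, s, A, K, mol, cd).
Units of each symbol in W = Fd:
  F (force): kg·m/s²
  d (displacement): m

Multiplying the contributions: [kg·m/s²] · [m]
Adding exponents of each base unit: kg: 1, m: 2, s: -2
SI base units of work: kg·m²/s²

Answer: kg·m²/s²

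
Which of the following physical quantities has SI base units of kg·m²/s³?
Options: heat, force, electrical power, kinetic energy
Checking the SI base units of each option:
  heat (Q = mcΔT): kg·m²/s²  ✗
  force (F = ma): kg·m/s²  ✗
  electrical power (P = IV): kg·m²/s³  ✓ matches
  kinetic energy (E = ½mv²): kg·m²/s²  ✗

Only electrical power has units kg·m²/s³.

Answer: electrical power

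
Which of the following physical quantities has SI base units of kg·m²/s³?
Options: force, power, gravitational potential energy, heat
Checking the SI base units of each option:
  force (F = ma): kg·m/s²  ✗
  power (P = W/t): kg·m²/s³  ✓ matches
  gravitational potential energy (U = -GMm/r): kg·m²/s²  ✗
  heat (Q = mcΔT): kg·m²/s²  ✗

Only power has units kg·m²/s³.

Answer: power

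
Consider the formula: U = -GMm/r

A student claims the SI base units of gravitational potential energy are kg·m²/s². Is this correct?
Units of each symbol in U = -GMm/r:
  G (gravitational constant): m³/(kg·s²)
  M (mass): kg
  m (mass): kg
  r (distance): m  → in the denominator, contributes 1/m
  The minus sign does not affect the units.

Multiplying the contributions: [m³/(kg·s²)] · [kg] · [kg] · [1/m]
Adding exponents of each base unit: kg: 1, m: 2, s: -2
SI base units of gravitational potential energy: kg·m²/s²

The claimed units kg·m²/s² match the derived units, so the claim is correct.

Answer: Yes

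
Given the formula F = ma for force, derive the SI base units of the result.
Units of each symbol in F = ma:
  m (mass): kg
  a (acceleration): m/s²

Multiplying the contributions: [kg] · [m/s²]
Adding exponents of each base unit: kg: 1, m: 1, s: -2
SI base units of force: kg·m/s²

Answer: kg·m/s²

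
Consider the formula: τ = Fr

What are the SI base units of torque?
Units of each symbol in τ = Fr:
  F (force): kg·m/s²
  r (lever arm): m

Multiplying the contributions: [kg·m/s²] · [m]
Adding exponents of each base unit: kg: 1, m: 2, s: -2
SI base units of torque: kg·m²/s²

Answer: kg·m²/s²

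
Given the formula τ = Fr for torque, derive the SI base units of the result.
Units of each symbol in τ = Fr:
  F (force): kg·m/s²
  r (lever arm): m

Multiplying the contributions: [kg·m/s²] · [m]
Adding exponents of each base unit: kg: 1, m: 2, s: -2
SI base units of torque: kg·m²/s²

Answer: kg·m²/s²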